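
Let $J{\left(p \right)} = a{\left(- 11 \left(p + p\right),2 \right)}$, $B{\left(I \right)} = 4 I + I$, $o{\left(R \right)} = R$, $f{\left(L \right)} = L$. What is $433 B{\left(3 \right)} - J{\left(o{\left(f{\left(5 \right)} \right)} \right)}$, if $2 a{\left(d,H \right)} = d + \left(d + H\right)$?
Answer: $6604$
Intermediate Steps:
$B{\left(I \right)} = 5 I$
$a{\left(d,H \right)} = d + \frac{H}{2}$ ($a{\left(d,H \right)} = \frac{d + \left(d + H\right)}{2} = \frac{d + \left(H + d\right)}{2} = \frac{H + 2 d}{2} = d + \frac{H}{2}$)
$J{\left(p \right)} = 1 - 22 p$ ($J{\left(p \right)} = - 11 \left(p + p\right) + \frac{1}{2} \cdot 2 = - 11 \cdot 2 p + 1 = - 22 p + 1 = 1 - 22 p$)
$433 B{\left(3 \right)} - J{\left(o{\left(f{\left(5 \right)} \right)} \right)} = 433 \cdot 5 \cdot 3 - \left(1 - 110\right) = 433 \cdot 15 - \left(1 - 110\right) = 6495 - -109 = 6495 + 109 = 6604$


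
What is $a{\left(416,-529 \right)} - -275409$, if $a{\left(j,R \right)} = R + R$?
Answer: $274351$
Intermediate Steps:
$a{\left(j,R \right)} = 2 R$
$a{\left(416,-529 \right)} - -275409 = 2 \left(-529\right) - -275409 = -1058 + 275409 = 274351$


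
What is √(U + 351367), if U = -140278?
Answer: √211089 ≈ 459.44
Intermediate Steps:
√(U + 351367) = √(-140278 + 351367) = √211089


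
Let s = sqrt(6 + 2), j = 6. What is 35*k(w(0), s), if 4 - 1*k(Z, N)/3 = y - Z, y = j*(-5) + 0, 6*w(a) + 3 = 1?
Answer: 3535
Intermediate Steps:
s = 2*sqrt(2) (s = sqrt(8) = 2*sqrt(2) ≈ 2.8284)
w(a) = -1/3 (w(a) = -1/2 + (1/6)*1 = -1/2 + 1/6 = -1/3)
y = -30 (y = 6*(-5) + 0 = -30 + 0 = -30)
k(Z, N) = 102 + 3*Z (k(Z, N) = 12 - 3*(-30 - Z) = 12 + (90 + 3*Z) = 102 + 3*Z)
35*k(w(0), s) = 35*(102 + 3*(-1/3)) = 35*(102 - 1) = 35*101 = 3535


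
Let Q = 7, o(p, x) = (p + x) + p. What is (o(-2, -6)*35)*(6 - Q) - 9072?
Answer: -8722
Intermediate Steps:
o(p, x) = x + 2*p
(o(-2, -6)*35)*(6 - Q) - 9072 = ((-6 + 2*(-2))*35)*(6 - 1*7) - 9072 = ((-6 - 4)*35)*(6 - 7) - 9072 = -10*35*(-1) - 9072 = -350*(-1) - 9072 = 350 - 9072 = -8722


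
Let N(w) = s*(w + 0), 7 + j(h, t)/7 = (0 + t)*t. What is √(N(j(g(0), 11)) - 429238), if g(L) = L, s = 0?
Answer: I*√429238 ≈ 655.16*I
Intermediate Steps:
j(h, t) = -49 + 7*t² (j(h, t) = -49 + 7*((0 + t)*t) = -49 + 7*(t*t) = -49 + 7*t²)
N(w) = 0 (N(w) = 0*(w + 0) = 0*w = 0)
√(N(j(g(0), 11)) - 429238) = √(0 - 429238) = √(-429238) = I*√429238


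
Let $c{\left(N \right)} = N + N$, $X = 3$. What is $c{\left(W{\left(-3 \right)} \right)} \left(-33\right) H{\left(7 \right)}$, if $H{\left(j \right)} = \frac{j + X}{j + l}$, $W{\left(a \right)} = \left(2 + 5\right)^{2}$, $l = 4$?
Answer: $-2940$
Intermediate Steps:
$W{\left(a \right)} = 49$ ($W{\left(a \right)} = 7^{2} = 49$)
$c{\left(N \right)} = 2 N$
$H{\left(j \right)} = \frac{3 + j}{4 + j}$ ($H{\left(j \right)} = \frac{j + 3}{j + 4} = \frac{3 + j}{4 + j}$)
$c{\left(W{\left(-3 \right)} \right)} \left(-33\right) H{\left(7 \right)} = 2 \cdot 49 \left(-33\right) \frac{3 + 7}{4 + 7} = 98 \left(-33\right) \frac{1}{11} \cdot 10 = - 3234 \cdot \frac{1}{11} \cdot 10 = \left(-3234\right) \frac{10}{11} = -2940$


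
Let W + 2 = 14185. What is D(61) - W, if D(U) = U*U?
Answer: -10462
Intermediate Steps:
W = 14183 (W = -2 + 14185 = 14183)
D(U) = U²
D(61) - W = 61² - 1*14183 = 3721 - 14183 = -10462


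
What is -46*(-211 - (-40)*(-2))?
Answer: 13386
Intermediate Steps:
-46*(-211 - (-40)*(-2)) = -46*(-211 - 1*80) = -46*(-211 - 80) = -46*(-291) = 13386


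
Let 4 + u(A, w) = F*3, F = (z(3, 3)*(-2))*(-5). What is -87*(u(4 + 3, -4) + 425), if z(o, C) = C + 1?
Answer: -47067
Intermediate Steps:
z(o, C) = 1 + C
F = 40 (F = ((1 + 3)*(-2))*(-5) = (4*(-2))*(-5) = -8*(-5) = 40)
u(A, w) = 116 (u(A, w) = -4 + 40*3 = -4 + 120 = 116)
-87*(u(4 + 3, -4) + 425) = -87*(116 + 425) = -87*541 = -47067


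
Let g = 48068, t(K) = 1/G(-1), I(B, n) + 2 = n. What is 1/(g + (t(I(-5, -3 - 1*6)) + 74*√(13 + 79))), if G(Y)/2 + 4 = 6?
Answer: 769092/36960845857 - 2368*√23/36960845857 ≈ 2.0501e-5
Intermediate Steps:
I(B, n) = -2 + n
G(Y) = 4 (G(Y) = -8 + 2*6 = -8 + 12 = 4)
t(K) = ¼ (t(K) = 1/4 = ¼)
1/(g + (t(I(-5, -3 - 1*6)) + 74*√(13 + 79))) = 1/(48068 + (¼ + 74*√(13 + 79))) = 1/(48068 + (¼ + 74*√92)) = 1/(48068 + (¼ + 74*(2*√23))) = 1/(48068 + (¼ + 148*√23)) = 1/(192273/4 + 148*√23)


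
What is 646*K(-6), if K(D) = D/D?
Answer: 646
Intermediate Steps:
K(D) = 1
646*K(-6) = 646*1 = 646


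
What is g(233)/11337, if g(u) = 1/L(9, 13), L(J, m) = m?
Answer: 1/147381 ≈ 6.7851e-6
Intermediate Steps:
g(u) = 1/13
g(233)/11337 = (1/13)/11337 = (1/13)*(1/11337) = 1/147381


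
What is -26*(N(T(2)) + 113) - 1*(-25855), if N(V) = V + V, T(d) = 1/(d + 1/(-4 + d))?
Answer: 68647/3 ≈ 22882.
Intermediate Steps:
N(V) = 2*V
-26*(N(T(2)) + 113) - 1*(-25855) = -26*(2*((-4 + 2)/(1 + 2² - 4*2)) + 113) - 1*(-25855) = -26*(2*(-2/(1 + 4 - 8)) + 113) + 25855 = -26*(2*(-2/(-3)) + 113) + 25855 = -26*(2*(-⅓*(-2)) + 113) + 25855 = -26*(2*(⅔) + 113) + 25855 = -26*(4/3 + 113) + 25855 = -26*343/3 + 25855 = -8918/3 + 25855 = 68647/3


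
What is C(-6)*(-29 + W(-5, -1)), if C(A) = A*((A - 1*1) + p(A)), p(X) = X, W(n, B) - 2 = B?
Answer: -2184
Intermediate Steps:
W(n, B) = 2 + B
C(A) = A*(-1 + 2*A) (C(A) = A*((A - 1*1) + A) = A*((A - 1) + A) = A*((-1 + A) + A) = A*(-1 + 2*A))
C(-6)*(-29 + W(-5, -1)) = (-6*(-1 + 2*(-6)))*(-29 + (2 - 1)) = (-6*(-1 - 12))*(-29 + 1) = -6*(-13)*(-28) = 78*(-28) = -2184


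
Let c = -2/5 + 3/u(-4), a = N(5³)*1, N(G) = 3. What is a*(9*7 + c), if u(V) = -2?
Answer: 1833/10 ≈ 183.30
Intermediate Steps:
a = 3 (a = 3*1 = 3)
c = -19/10 (c = -2/5 + 3/(-2) = -2*⅕ + 3*(-½) = -⅖ - 3/2 = -19/10 ≈ -1.9000)
a*(9*7 + c) = 3*(9*7 - 19/10) = 3*(63 - 19/10) = 3*(611/10) = 1833/10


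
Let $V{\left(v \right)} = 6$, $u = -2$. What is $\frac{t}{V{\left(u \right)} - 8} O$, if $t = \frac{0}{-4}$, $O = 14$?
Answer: $0$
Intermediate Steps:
$t = 0$ ($t = 0 \left(- \frac{1}{4}\right) = 0$)
$\frac{t}{V{\left(u \right)} - 8} O = \frac{1}{6 - 8} \cdot 0 \cdot 14 = \frac{1}{-2} \cdot 0 \cdot 14 = \left(- \frac{1}{2}\right) 0 \cdot 14 = 0 \cdot 14 = 0$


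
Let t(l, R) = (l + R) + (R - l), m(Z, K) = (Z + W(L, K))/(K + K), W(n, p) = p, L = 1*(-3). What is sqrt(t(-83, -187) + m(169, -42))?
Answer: I*sqrt(662403)/42 ≈ 19.378*I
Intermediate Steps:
L = -3
m(Z, K) = (K + Z)/(2*K) (m(Z, K) = (Z + K)/(K + K) = (K + Z)/((2*K)) = (K + Z)*(1/(2*K)) = (K + Z)/(2*K))
t(l, R) = 2*R (t(l, R) = (R + l) + (R - l) = 2*R)
sqrt(t(-83, -187) + m(169, -42)) = sqrt(2*(-187) + (1/2)*(-42 + 169)/(-42)) = sqrt(-374 + (1/2)*(-1/42)*127) = sqrt(-374 - 127/84) = sqrt(-31543/84) = I*sqrt(662403)/42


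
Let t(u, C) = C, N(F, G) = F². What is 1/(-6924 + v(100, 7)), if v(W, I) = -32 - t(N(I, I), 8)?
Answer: -1/6964 ≈ -0.00014360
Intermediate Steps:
v(W, I) = -40 (v(W, I) = -32 - 1*8 = -32 - 8 = -40)
1/(-6924 + v(100, 7)) = 1/(-6924 - 40) = 1/(-6964) = -1/6964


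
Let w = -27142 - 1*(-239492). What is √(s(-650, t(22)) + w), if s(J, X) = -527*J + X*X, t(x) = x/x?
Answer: √554901 ≈ 744.92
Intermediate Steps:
t(x) = 1
s(J, X) = X² - 527*J (s(J, X) = -527*J + X² = X² - 527*J)
w = 212350 (w = -27142 + 239492 = 212350)
√(s(-650, t(22)) + w) = √((1² - 527*(-650)) + 212350) = √((1 + 342550) + 212350) = √(342551 + 212350) = √554901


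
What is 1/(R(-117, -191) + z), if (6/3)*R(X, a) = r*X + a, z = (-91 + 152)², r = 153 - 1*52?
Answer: -1/2283 ≈ -0.00043802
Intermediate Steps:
r = 101 (r = 153 - 52 = 101)
z = 3721 (z = 61² = 3721)
R(X, a) = a/2 + 101*X/2 (R(X, a) = (101*X + a)/2 = (a + 101*X)/2 = a/2 + 101*X/2)
1/(R(-117, -191) + z) = 1/(((½)*(-191) + (101/2)*(-117)) + 3721) = 1/((-191/2 - 11817/2) + 3721) = 1/(-6004 + 3721) = 1/(-2283) = -1/2283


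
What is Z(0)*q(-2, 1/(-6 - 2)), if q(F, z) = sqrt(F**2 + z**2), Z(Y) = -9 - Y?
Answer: -9*sqrt(257)/8 ≈ -18.035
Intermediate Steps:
Z(0)*q(-2, 1/(-6 - 2)) = (-9 - 1*0)*sqrt((-2)**2 + (1/(-6 - 2))**2) = (-9 + 0)*sqrt(4 + (1/(-8))**2) = -9*sqrt(4 + (-1/8)**2) = -9*sqrt(4 + 1/64) = -9*sqrt(257)/8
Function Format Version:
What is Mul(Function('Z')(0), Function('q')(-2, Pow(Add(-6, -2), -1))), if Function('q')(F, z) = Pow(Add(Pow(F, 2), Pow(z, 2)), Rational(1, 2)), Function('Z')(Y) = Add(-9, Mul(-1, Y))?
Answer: Mul(Rational(-9, 8), Pow(257, Rational(1, 2))) ≈ -18.035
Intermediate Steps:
Mul(Function('Z')(0), Function('q')(-2, Pow(Add(-6, -2), -1))) = Mul(Add(-9, Mul(-1, 0)), Pow(Add(Pow(-2, 2), Pow(Pow(Add(-6, -2), -1), 2)), Rational(1, 2))) = Mul(Add(-9, 0), Pow(Add(4, Pow(Pow(-8, -1), 2)), Rational(1, 2))) = Mul(-9, Pow(Add(4, Pow(Rational(-1, 8), 2)), Rational(1, 2))) = Mul(-9, Pow(Add(4, Rational(1, 64)), Rational(1, 2))) = Mul(-9, Pow(Rational(257, 64), Rational(1, 2))) = Mul(-9, Mul(Rational(1, 8), Pow(257, Rational(1, 2)))) = Mul(Rational(-9, 8), Pow(257, Rational(1, 2)))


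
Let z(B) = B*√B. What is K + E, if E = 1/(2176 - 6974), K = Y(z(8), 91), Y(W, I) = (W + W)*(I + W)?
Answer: 4913151/4798 + 2912*√2 ≈ 5142.2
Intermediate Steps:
z(B) = B^(3/2)
Y(W, I) = 2*W*(I + W) (Y(W, I) = (2*W)*(I + W) = 2*W*(I + W))
K = 32*√2*(91 + 16*√2) (K = 2*8^(3/2)*(91 + 8^(3/2)) = 2*(16*√2)*(91 + 16*√2) = 32*√2*(91 + 16*√2) ≈ 5142.2)
E = -1/4798 (E = 1/(-4798) = -1/4798 ≈ -0.00020842)
K + E = (1024 + 2912*√2) - 1/4798 = 4913151/4798 + 2912*√2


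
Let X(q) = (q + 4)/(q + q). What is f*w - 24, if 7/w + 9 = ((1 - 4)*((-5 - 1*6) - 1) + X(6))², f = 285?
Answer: -156084/6931 ≈ -22.520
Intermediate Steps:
X(q) = (4 + q)/(2*q) (X(q) = (4 + q)/((2*q)) = (4 + q)*(1/(2*q)) = (4 + q)/(2*q))
w = 36/6931 (w = 7/(-9 + ((1 - 4)*((-5 - 1*6) - 1) + (½)*(4 + 6)/6)²) = 7/(-9 + (-3*((-5 - 6) - 1) + (½)*(⅙)*10)²) = 7/(-9 + (-3*(-11 - 1) + ⅚)²) = 7/(-9 + (-3*(-12) + ⅚)²) = 7/(-9 + (36 + ⅚)²) = 7/(-9 + (221/6)²) = 7/(-9 + 48841/36) = 7/(48517/36) = 7*(36/48517) = 36/6931 ≈ 0.0051941)
f*w - 24 = 285*(36/6931) - 24 = 10260/6931 - 24 = -156084/6931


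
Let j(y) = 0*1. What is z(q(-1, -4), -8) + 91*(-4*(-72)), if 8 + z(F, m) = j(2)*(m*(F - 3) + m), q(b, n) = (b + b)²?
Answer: 26200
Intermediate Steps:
j(y) = 0
q(b, n) = 4*b² (q(b, n) = (2*b)² = 4*b²)
z(F, m) = -8 (z(F, m) = -8 + 0*(m*(F - 3) + m) = -8 + 0*(m*(-3 + F) + m) = -8 + 0*(m + m*(-3 + F)) = -8 + 0 = -8)
z(q(-1, -4), -8) + 91*(-4*(-72)) = -8 + 91*(-4*(-72)) = -8 + 91*288 = -8 + 26208 = 26200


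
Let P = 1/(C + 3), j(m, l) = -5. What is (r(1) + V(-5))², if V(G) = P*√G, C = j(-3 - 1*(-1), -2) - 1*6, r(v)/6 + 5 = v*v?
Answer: 36859/64 + 6*I*√5 ≈ 575.92 + 13.416*I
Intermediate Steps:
r(v) = -30 + 6*v² (r(v) = -30 + 6*(v*v) = -30 + 6*v²)
C = -11 (C = -5 - 1*6 = -5 - 6 = -11)
P = -⅛ (P = 1/(-11 + 3) = 1/(-8) = -⅛ ≈ -0.12500)
V(G) = -√G/8
(r(1) + V(-5))² = ((-30 + 6*1²) - I*√5/8)² = ((-30 + 6*1) - I*√5/8)² = ((-30 + 6) - I*√5/8)² = (-24 - I*√5/8)²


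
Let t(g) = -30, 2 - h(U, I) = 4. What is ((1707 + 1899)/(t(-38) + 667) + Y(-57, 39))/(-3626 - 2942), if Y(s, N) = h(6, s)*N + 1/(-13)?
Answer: 46129/4183816 ≈ 0.011026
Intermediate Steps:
h(U, I) = -2 (h(U, I) = 2 - 1*4 = 2 - 4 = -2)
Y(s, N) = -1/13 - 2*N (Y(s, N) = -2*N + 1/(-13) = -2*N - 1/13 = -1/13 - 2*N)
((1707 + 1899)/(t(-38) + 667) + Y(-57, 39))/(-3626 - 2942) = ((1707 + 1899)/(-30 + 667) + (-1/13 - 2*39))/(-3626 - 2942) = (3606/637 + (-1/13 - 78))/(-6568) = (3606*(1/637) - 1015/13)*(-1/6568) = (3606/637 - 1015/13)*(-1/6568) = -46129/637*(-1/6568) = 46129/4183816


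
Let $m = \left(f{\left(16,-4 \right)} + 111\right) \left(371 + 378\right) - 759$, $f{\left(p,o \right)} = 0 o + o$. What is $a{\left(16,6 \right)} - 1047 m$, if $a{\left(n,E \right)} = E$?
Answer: $-83115042$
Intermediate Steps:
$f{\left(p,o \right)} = o$ ($f{\left(p,o \right)} = 0 + o = o$)
$m = 79384$ ($m = \left(-4 + 111\right) \left(371 + 378\right) - 759 = 107 \cdot 749 - 759 = 80143 - 759 = 79384$)
$a{\left(16,6 \right)} - 1047 m = 6 - 83115048 = -83115042$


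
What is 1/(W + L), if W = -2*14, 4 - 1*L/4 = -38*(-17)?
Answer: -1/2596 ≈ -0.00038521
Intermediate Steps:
L = -2568 (L = 16 - (-152)*(-17) = 16 - 4*646 = 16 - 2584 = -2568)
W = -28
1/(W + L) = 1/(-28 - 2568) = 1/(-2596) = -1/2596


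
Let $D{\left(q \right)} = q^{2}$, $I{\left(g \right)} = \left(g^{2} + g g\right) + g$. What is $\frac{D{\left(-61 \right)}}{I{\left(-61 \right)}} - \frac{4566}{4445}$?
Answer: $- \frac{281341}{537845} \approx -0.52309$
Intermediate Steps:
$I{\left(g \right)} = g + 2 g^{2}$ ($I{\left(g \right)} = \left(g^{2} + g^{2}\right) + g = 2 g^{2} + g = g + 2 g^{2}$)
$\frac{D{\left(-61 \right)}}{I{\left(-61 \right)}} - \frac{4566}{4445} = \frac{\left(-61\right)^{2}}{\left(-61\right) \left(1 + 2 \left(-61\right)\right)} - \frac{4566}{4445} = \frac{3721}{\left(-61\right) \left(1 - 122\right)} - \frac{4566}{4445} = \frac{3721}{\left(-61\right) \left(-121\right)} - \frac{4566}{4445} = \frac{3721}{7381} - \frac{4566}{4445} = 3721 \cdot \frac{1}{7381} - \frac{4566}{4445} = \frac{61}{121} - \frac{4566}{4445} = - \frac{281341}{537845}$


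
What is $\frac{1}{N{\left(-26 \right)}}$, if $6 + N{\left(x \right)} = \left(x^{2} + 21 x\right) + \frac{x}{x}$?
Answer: $\frac{1}{125} \approx 0.008$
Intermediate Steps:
$N{\left(x \right)} = -5 + x^{2} + 21 x$ ($N{\left(x \right)} = -6 + \left(\left(x^{2} + 21 x\right) + \frac{x}{x}\right) = -6 + \left(\left(x^{2} + 21 x\right) + 1\right) = -6 + \left(1 + x^{2} + 21 x\right) = -5 + x^{2} + 21 x$)
$\frac{1}{N{\left(-26 \right)}} = \frac{1}{-5 + \left(-26\right)^{2} + 21 \left(-26\right)} = \frac{1}{-5 + 676 - 546} = \frac{1}{125}$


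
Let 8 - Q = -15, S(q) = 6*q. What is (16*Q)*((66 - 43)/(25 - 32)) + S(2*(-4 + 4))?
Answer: -8464/7 ≈ -1209.1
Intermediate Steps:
Q = 23 (Q = 8 - 1*(-15) = 8 + 15 = 23)
(16*Q)*((66 - 43)/(25 - 32)) + S(2*(-4 + 4)) = (16*23)*((66 - 43)/(25 - 32)) + 6*(2*(-4 + 4)) = 368*(23/(-7)) + 6*(2*0) = 368*(23*(-1/7)) + 6*0 = 368*(-23/7) + 0 = -8464/7 + 0 = -8464/7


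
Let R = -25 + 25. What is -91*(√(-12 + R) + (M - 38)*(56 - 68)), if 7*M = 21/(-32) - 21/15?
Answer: -1672671/40 - 182*I*√3 ≈ -41817.0 - 315.23*I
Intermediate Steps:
R = 0
M = -47/160 (M = (21/(-32) - 21/15)/7 = (21*(-1/32) - 21*1/15)/7 = (-21/32 - 7/5)/7 = (⅐)*(-329/160) = -47/160 ≈ -0.29375)
-91*(√(-12 + R) + (M - 38)*(56 - 68)) = -91*(√(-12 + 0) + (-47/160 - 38)*(56 - 68)) = -91*(√(-12) - 6127/160*(-12)) = -91*(2*I*√3 + 18381/40) = -91*(18381/40 + 2*I*√3) = -1672671/40 - 182*I*√3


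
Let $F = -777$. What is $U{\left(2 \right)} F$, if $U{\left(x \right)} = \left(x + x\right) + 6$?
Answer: $-7770$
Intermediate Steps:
$U{\left(x \right)} = 6 + 2 x$ ($U{\left(x \right)} = 2 x + 6 = 6 + 2 x$)
$U{\left(2 \right)} F = \left(6 + 2 \cdot 2\right) \left(-777\right) = \left(6 + 4\right) \left(-777\right) = 10 \left(-777\right) = -7770$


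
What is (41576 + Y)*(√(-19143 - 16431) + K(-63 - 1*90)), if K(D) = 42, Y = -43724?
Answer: -90216 - 165396*I*√6 ≈ -90216.0 - 4.0514e+5*I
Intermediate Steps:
(41576 + Y)*(√(-19143 - 16431) + K(-63 - 1*90)) = (41576 - 43724)*(√(-19143 - 16431) + 42) = -2148*(√(-35574) + 42) = -2148*(77*I*√6 + 42) = -2148*(42 + 77*I*√6) = -90216 - 165396*I*√6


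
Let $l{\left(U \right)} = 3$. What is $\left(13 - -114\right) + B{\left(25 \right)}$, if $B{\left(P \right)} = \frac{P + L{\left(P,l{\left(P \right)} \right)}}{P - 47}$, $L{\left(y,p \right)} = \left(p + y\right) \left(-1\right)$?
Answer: $\frac{2797}{22} \approx 127.14$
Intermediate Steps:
$L{\left(y,p \right)} = - p - y$
$B{\left(P \right)} = - \frac{3}{-47 + P}$ ($B{\left(P \right)} = \frac{P - \left(3 + P\right)}{P - 47} = \frac{P - \left(3 + P\right)}{-47 + P} = - \frac{3}{-47 + P}$)
$\left(13 - -114\right) + B{\left(25 \right)} = \left(13 - -114\right) - \frac{3}{-47 + 25} = \left(13 + 114\right) - \frac{3}{-22} = 127 - - \frac{3}{22} = 127 + \frac{3}{22} = \frac{2797}{22}$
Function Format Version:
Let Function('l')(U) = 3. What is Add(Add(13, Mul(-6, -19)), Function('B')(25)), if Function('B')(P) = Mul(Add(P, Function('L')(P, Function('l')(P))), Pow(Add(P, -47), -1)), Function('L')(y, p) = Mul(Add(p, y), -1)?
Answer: Rational(2797, 22) ≈ 127.14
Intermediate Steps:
Function('L')(y, p) = Add(Mul(-1, p), Mul(-1, y))
Function('B')(P) = Mul(-3, Pow(Add(-47, P), -1)) (Function('B')(P) = Mul(Add(P, Add(Mul(-1, 3), Mul(-1, P))), Pow(Add(P, -47), -1)) = Mul(Add(P, Add(-3, Mul(-1, P))), Pow(Add(-47, P), -1)) = Mul(-3, Pow(Add(-47, P), -1)))
Add(Add(13, Mul(-6, -19)), Function('B')(25)) = Add(Add(13, Mul(-6, -19)), Mul(-3, Pow(Add(-47, 25), -1))) = Add(Add(13, 114), Mul(-3, Pow(-22, -1))) = Add(127, Mul(-3, Rational(-1, 22))) = Add(127, Rational(3, 22)) = Rational(2797, 22)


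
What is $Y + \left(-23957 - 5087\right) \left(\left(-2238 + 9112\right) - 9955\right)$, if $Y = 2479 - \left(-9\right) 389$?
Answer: $89490544$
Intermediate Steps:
$Y = 5980$ ($Y = 2479 - -3501 = 2479 + 3501 = 5980$)
$Y + \left(-23957 - 5087\right) \left(\left(-2238 + 9112\right) - 9955\right) = 5980 + \left(-23957 - 5087\right) \left(\left(-2238 + 9112\right) - 9955\right) = 5980 - 29044 \left(6874 - 9955\right) = 5980 - -89484564 = 5980 + 89484564 = 89490544$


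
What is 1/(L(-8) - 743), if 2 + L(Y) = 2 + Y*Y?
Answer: -1/679 ≈ -0.0014728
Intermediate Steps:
L(Y) = Y² (L(Y) = -2 + (2 + Y*Y) = -2 + (2 + Y²) = Y²)
1/(L(-8) - 743) = 1/((-8)² - 743) = 1/(64 - 743) = 1/(-679) = -1/679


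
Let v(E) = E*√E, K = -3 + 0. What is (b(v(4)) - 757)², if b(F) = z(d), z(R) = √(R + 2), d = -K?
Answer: (757 - √5)² ≈ 5.6967e+5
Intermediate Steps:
K = -3
v(E) = E^(3/2)
d = 3 (d = -1*(-3) = 3)
z(R) = √(2 + R)
b(F) = √5 (b(F) = √(2 + 3) = √5)
(b(v(4)) - 757)² = (√5 - 757)² = (-757 + √5)²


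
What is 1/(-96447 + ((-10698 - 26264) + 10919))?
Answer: -1/122490 ≈ -8.1639e-6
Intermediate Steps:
1/(-96447 + ((-10698 - 26264) + 10919)) = 1/(-96447 + (-36962 + 10919)) = 1/(-96447 - 26043) = 1/(-122490) = -1/122490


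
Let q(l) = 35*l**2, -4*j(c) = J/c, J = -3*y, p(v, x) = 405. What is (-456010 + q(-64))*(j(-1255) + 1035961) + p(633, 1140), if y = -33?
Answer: -162594392630225/502 ≈ -3.2389e+11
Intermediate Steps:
J = 99 (J = -3*(-33) = 99)
j(c) = -99/(4*c)
(-456010 + q(-64))*(j(-1255) + 1035961) + p(633, 1140) = (-456010 + 35*(-64)**2)*(-99/4/(-1255) + 1035961) + 405 = (-456010 + 35*4096)*(-99/4*(-1/1255) + 1035961) + 405 = (-456010 + 143360)*(99/5020 + 1035961) + 405 = -312650*5200524319/5020 + 405 = -162594392833535/502 + 405 = -162594392630225/502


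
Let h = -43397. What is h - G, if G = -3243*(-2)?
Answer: -49883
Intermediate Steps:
G = 6486
h - G = -43397 - 1*6486 = -43397 - 6486 = -49883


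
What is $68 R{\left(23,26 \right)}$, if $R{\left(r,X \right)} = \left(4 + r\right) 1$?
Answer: $1836$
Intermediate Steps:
$R{\left(r,X \right)} = 4 + r$
$68 R{\left(23,26 \right)} = 68 \left(4 + 23\right) = 68 \cdot 27 = 1836$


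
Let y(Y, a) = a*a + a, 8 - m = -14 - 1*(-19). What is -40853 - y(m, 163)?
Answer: -67585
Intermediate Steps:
m = 3 (m = 8 - (-14 - 1*(-19)) = 8 - (-14 + 19) = 8 - 1*5 = 8 - 5 = 3)
y(Y, a) = a + a² (y(Y, a) = a² + a = a + a²)
-40853 - y(m, 163) = -40853 - 163*(1 + 163) = -40853 - 163*164 = -40853 - 1*26732 = -40853 - 26732 = -67585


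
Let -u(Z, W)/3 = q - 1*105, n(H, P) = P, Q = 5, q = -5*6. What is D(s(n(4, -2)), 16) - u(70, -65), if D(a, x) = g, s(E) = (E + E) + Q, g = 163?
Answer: -242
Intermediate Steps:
q = -30
s(E) = 5 + 2*E (s(E) = (E + E) + 5 = 2*E + 5 = 5 + 2*E)
D(a, x) = 163
u(Z, W) = 405 (u(Z, W) = -3*(-30 - 1*105) = -3*(-30 - 105) = -3*(-135) = 405)
D(s(n(4, -2)), 16) - u(70, -65) = 163 - 1*405 = 163 - 405 = -242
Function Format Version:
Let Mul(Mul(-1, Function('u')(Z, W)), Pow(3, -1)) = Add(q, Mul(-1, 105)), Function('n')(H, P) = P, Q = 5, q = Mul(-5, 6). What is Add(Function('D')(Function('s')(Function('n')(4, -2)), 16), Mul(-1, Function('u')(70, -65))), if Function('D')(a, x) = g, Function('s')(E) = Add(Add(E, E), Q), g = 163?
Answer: -242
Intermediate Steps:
q = -30
Function('s')(E) = Add(5, Mul(2, E)) (Function('s')(E) = Add(Add(E, E), 5) = Add(Mul(2, E), 5) = Add(5, Mul(2, E)))
Function('D')(a, x) = 163
Function('u')(Z, W) = 405 (Function('u')(Z, W) = Mul(-3, Add(-30, Mul(-1, 105))) = Mul(-3, Add(-30, -105)) = Mul(-3, -135) = 405)
Add(Function('D')(Function('s')(Function('n')(4, -2)), 16), Mul(-1, Function('u')(70, -65))) = Add(163, Mul(-1, 405)) = Add(163, -405) = -242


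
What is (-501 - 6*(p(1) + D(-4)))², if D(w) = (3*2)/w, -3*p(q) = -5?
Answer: 252004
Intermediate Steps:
p(q) = 5/3 (p(q) = -⅓*(-5) = 5/3)
D(w) = 6/w
(-501 - 6*(p(1) + D(-4)))² = (-501 - 6*(5/3 + 6/(-4)))² = (-501 - 6*(5/3 + 6*(-¼)))² = (-501 - 6*(5/3 - 3/2))² = (-501 - 6*⅙)² = (-501 - 1)² = (-502)² = 252004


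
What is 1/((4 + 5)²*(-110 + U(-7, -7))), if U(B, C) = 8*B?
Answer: -1/13446 ≈ -7.4372e-5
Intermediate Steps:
1/((4 + 5)²*(-110 + U(-7, -7))) = 1/((4 + 5)²*(-110 + 8*(-7))) = 1/(9²*(-110 - 56)) = 1/(81*(-166)) = 1/(-13446) = -1/13446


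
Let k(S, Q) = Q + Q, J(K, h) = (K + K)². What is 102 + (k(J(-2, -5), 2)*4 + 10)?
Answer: 128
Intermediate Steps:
J(K, h) = 4*K² (J(K, h) = (2*K)² = 4*K²)
k(S, Q) = 2*Q
102 + (k(J(-2, -5), 2)*4 + 10) = 102 + ((2*2)*4 + 10) = 102 + (4*4 + 10) = 102 + (16 + 10) = 102 + 26 = 128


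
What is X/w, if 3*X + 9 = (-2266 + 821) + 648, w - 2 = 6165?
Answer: -806/18501 ≈ -0.043565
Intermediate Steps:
w = 6167 (w = 2 + 6165 = 6167)
X = -806/3 (X = -3 + ((-2266 + 821) + 648)/3 = -3 + (-1445 + 648)/3 = -3 + (⅓)*(-797) = -3 - 797/3 = -806/3 ≈ -268.67)
X/w = -806/3/6167 = -806/3*1/6167 = -806/18501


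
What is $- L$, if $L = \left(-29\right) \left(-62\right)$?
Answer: $-1798$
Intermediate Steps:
$L = 1798$
$- L = \left(-1\right) 1798 = -1798$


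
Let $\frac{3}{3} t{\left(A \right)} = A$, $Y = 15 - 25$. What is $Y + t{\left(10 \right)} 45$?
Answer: $440$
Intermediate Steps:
$Y = -10$ ($Y = 15 - 25 = -10$)
$t{\left(A \right)} = A$
$Y + t{\left(10 \right)} 45 = -10 + 10 \cdot 45 = -10 + 450 = 440$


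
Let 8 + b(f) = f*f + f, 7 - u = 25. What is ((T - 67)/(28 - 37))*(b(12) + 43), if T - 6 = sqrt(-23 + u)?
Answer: 11651/9 - 191*I*sqrt(41)/9 ≈ 1294.6 - 135.89*I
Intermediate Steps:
u = -18 (u = 7 - 1*25 = 7 - 25 = -18)
T = 6 + I*sqrt(41) (T = 6 + sqrt(-23 - 18) = 6 + sqrt(-41) = 6 + I*sqrt(41) ≈ 6.0 + 6.4031*I)
b(f) = -8 + f + f**2 (b(f) = -8 + (f*f + f) = -8 + (f**2 + f) = -8 + (f + f**2) = -8 + f + f**2)
((T - 67)/(28 - 37))*(b(12) + 43) = (((6 + I*sqrt(41)) - 67)/(28 - 37))*((-8 + 12 + 12**2) + 43) = ((-61 + I*sqrt(41))/(-9))*((-8 + 12 + 144) + 43) = ((-61 + I*sqrt(41))*(-1/9))*(148 + 43) = (61/9 - I*sqrt(41)/9)*191 = 11651/9 - 191*I*sqrt(41)/9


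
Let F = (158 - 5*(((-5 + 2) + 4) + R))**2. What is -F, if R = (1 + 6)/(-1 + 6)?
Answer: -21316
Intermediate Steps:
R = 7/5 ≈ 1.4000
F = 21316 (F = (158 - 5*(((-5 + 2) + 4) + 7/5))**2 = (158 - 5*((-3 + 4) + 7/5))**2 = (158 - 5*(1 + 7/5))**2 = (158 - 5*12/5)**2 = (158 - 12)**2 = 146**2 = 21316)
-F = -1*21316 = -21316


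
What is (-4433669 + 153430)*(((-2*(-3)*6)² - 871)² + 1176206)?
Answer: -5807560962609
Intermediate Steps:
(-4433669 + 153430)*(((-2*(-3)*6)² - 871)² + 1176206) = -4280239*(((6*6)² - 871)² + 1176206) = -4280239*((36² - 871)² + 1176206) = -4280239*((1296 - 871)² + 1176206) = -4280239*(425² + 1176206) = -4280239*(180625 + 1176206) = -4280239*1356831 = -5807560962609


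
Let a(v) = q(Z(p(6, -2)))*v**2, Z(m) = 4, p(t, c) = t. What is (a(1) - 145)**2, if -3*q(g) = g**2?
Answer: 203401/9 ≈ 22600.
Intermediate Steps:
q(g) = -g**2/3
a(v) = -16*v**2/3 (a(v) = (-1/3*4**2)*v**2 = (-1/3*16)*v**2 = -16*v**2/3)
(a(1) - 145)**2 = (-16/3*1**2 - 145)**2 = (-16/3*1 - 145)**2 = (-16/3 - 145)**2 = (-451/3)**2 = 203401/9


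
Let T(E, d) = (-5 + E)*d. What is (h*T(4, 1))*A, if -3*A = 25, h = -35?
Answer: -875/3 ≈ -291.67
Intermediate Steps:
T(E, d) = d*(-5 + E)
A = -25/3 (A = -1/3*25 = -25/3 ≈ -8.3333)
(h*T(4, 1))*A = -35*(-5 + 4)*(-25/3) = -35*(-1)*(-25/3) = 35*(-25/3) = -875/3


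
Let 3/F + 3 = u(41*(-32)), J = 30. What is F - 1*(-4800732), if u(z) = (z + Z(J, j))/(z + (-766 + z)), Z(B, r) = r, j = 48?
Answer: 21377654511/4453 ≈ 4.8007e+6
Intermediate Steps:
u(z) = (48 + z)/(-766 + 2*z) (u(z) = (z + 48)/(z + (-766 + z)) = (48 + z)/(-766 + 2*z))
F = -5085/4453 (F = 3/(-3 + (48 + 41*(-32))/(2*(-383 + 41*(-32)))) = 3/(-3 + (48 - 1312)/(2*(-383 - 1312))) = 3/(-3 + (½)*(-1264)/(-1695)) = 3/(-3 + (½)*(-1/1695)*(-1264)) = 3/(-3 + 632/1695) = 3/(-4453/1695) = 3*(-1695/4453) = -5085/4453 ≈ -1.1419)
F - 1*(-4800732) = -5085/4453 - 1*(-4800732) = -5085/4453 + 4800732 = 21377654511/4453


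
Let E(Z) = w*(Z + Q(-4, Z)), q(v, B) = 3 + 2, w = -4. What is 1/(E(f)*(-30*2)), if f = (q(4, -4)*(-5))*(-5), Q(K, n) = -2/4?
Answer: 1/29880 ≈ 3.3467e-5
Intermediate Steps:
Q(K, n) = -½ (Q(K, n) = -2*¼ = -½)
q(v, B) = 5
f = 125 (f = (5*(-5))*(-5) = -25*(-5) = 125)
E(Z) = 2 - 4*Z (E(Z) = -4*(Z - ½) = -4*(-½ + Z) = 2 - 4*Z)
1/(E(f)*(-30*2)) = 1/((2 - 4*125)*(-30*2)) = 1/((2 - 500)*(-60)) = 1/(-498*(-60)) = 1/29880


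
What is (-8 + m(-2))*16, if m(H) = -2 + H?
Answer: -192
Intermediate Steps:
(-8 + m(-2))*16 = (-8 + (-2 - 2))*16 = (-8 - 4)*16 = -12*16 = -192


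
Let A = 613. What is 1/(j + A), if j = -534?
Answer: 1/79 ≈ 0.012658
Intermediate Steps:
1/(j + A) = 1/(-534 + 613) = 1/79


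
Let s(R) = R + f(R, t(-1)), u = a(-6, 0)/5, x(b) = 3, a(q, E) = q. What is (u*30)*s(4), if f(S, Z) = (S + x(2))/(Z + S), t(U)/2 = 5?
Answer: -162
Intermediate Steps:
t(U) = 10 (t(U) = 2*5 = 10)
u = -6/5 ≈ -1.2000
f(S, Z) = (3 + S)/(S + Z) (f(S, Z) = (S + 3)/(Z + S) = (3 + S)/(S + Z))
s(R) = R + (3 + R)/(10 + R) (s(R) = R + (3 + R)/(R + 10) = R + (3 + R)/(10 + R))
(u*30)*s(4) = (-6/5*30)*((3 + 4 + 4*(10 + 4))/(10 + 4)) = -36*(3 + 4 + 4*14)/14 = -18*(3 + 4 + 56)/7 = -18*63/7 = -36*9/2 = -162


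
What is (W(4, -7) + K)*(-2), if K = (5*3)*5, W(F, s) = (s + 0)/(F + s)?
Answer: -464/3 ≈ -154.67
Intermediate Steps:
W(F, s) = s/(F + s)
K = 75 (K = 15*5 = 75)
(W(4, -7) + K)*(-2) = (-7/(4 - 7) + 75)*(-2) = (-7/(-3) + 75)*(-2) = (-7*(-⅓) + 75)*(-2) = (7/3 + 75)*(-2) = (232/3)*(-2) = -464/3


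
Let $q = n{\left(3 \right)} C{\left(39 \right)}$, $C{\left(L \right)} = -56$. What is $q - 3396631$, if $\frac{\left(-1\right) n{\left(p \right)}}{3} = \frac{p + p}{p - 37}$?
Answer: $- \frac{57743231}{17} \approx -3.3967 \cdot 10^{6}$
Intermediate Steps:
$n{\left(p \right)} = - \frac{6 p}{-37 + p}$ ($n{\left(p \right)} = - 3 \frac{p + p}{p - 37} = - 3 \frac{2 p}{-37 + p} = - \frac{6 p}{-37 + p}$)
$q = - \frac{504}{17}$ ($q = \left(-6\right) 3 \frac{1}{-37 + 3} \left(-56\right) = \left(-6\right) 3 \frac{1}{-34} \left(-56\right) = \left(-6\right) 3 \left(- \frac{1}{34}\right) \left(-56\right) = \frac{9}{17} \left(-56\right) = - \frac{504}{17} \approx -29.647$)
$q - 3396631 = - \frac{504}{17} - 3396631 = - \frac{57743231}{17}$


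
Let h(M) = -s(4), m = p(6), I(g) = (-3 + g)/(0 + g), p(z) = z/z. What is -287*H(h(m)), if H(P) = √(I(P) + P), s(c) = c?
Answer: -861*I/2 ≈ -430.5*I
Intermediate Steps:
p(z) = 1
I(g) = (-3 + g)/g
m = 1
h(M) = -4 (h(M) = -1*4 = -4)
H(P) = √(P + (-3 + P)/P) (H(P) = √((-3 + P)/P + P) = √(P + (-3 + P)/P))
-287*H(h(m)) = -287*√(1 - 4 - 3/(-4)) = -287*√(1 - 4 - 3*(-¼)) = -287*√(1 - 4 + ¾) = -861*I/2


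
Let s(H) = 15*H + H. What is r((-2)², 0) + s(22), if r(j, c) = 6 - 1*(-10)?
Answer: 368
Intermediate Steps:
r(j, c) = 16 (r(j, c) = 6 + 10 = 16)
s(H) = 16*H
r((-2)², 0) + s(22) = 16 + 16*22 = 16 + 352 = 368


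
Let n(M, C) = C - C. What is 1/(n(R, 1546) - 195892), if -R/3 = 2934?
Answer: -1/195892 ≈ -5.1049e-6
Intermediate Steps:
R = -8802 (R = -3*2934 = -8802)
n(M, C) = 0
1/(n(R, 1546) - 195892) = 1/(0 - 195892) = 1/(-195892) = -1/195892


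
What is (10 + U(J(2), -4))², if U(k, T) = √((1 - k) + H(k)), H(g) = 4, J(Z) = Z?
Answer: (10 + √3)² ≈ 137.64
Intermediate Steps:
U(k, T) = √(5 - k) (U(k, T) = √((1 - k) + 4) = √(5 - k))
(10 + U(J(2), -4))² = (10 + √(5 - 1*2))² = (10 + √(5 - 2))² = (10 + √3)²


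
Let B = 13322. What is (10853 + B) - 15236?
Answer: 8939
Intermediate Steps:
(10853 + B) - 15236 = (10853 + 13322) - 15236 = 24175 - 15236 = 8939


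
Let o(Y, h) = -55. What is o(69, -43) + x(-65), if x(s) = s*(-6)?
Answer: 335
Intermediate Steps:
x(s) = -6*s
o(69, -43) + x(-65) = -55 - 6*(-65) = -55 + 390 = 335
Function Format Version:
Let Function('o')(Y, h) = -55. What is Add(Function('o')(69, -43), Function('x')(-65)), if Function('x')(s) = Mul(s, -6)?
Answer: 335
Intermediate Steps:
Function('x')(s) = Mul(-6, s)
Add(Function('o')(69, -43), Function('x')(-65)) = Add(-55, Mul(-6, -65)) = Add(-55, 390) = 335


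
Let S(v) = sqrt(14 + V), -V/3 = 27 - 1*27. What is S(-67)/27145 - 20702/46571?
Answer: -20702/46571 + sqrt(14)/27145 ≈ -0.44439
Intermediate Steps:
V = 0 (V = -3*(27 - 1*27) = -3*(27 - 27) = -3*0 = 0)
S(v) = sqrt(14) (S(v) = sqrt(14 + 0) = sqrt(14))
S(-67)/27145 - 20702/46571 = sqrt(14)/27145 - 20702/46571 = -20702/46571 + sqrt(14)/27145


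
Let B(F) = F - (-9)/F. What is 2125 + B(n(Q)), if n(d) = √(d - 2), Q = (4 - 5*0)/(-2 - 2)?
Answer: 2125 - 2*I*√3 ≈ 2125.0 - 3.4641*I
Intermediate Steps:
Q = -1 (Q = (4 + 0)/(-4) = 4*(-¼) = -1)
n(d) = √(-2 + d)
B(F) = F + 9/F
2125 + B(n(Q)) = 2125 + (√(-2 - 1) + 9/(√(-2 - 1))) = 2125 + (√(-3) + 9/(√(-3))) = 2125 + (I*√3 + 9/((I*√3))) = 2125 + (I*√3 + 9*(-I*√3/3)) = 2125 + (I*√3 - 3*I*√3) = 2125 - 2*I*√3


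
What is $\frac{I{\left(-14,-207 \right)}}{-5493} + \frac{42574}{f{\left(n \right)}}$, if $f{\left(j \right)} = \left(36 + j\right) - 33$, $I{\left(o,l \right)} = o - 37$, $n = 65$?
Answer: $\frac{38977075}{62254} \approx 626.1$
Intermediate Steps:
$I{\left(o,l \right)} = -37 + o$
$f{\left(j \right)} = 3 + j$
$\frac{I{\left(-14,-207 \right)}}{-5493} + \frac{42574}{f{\left(n \right)}} = \frac{-37 - 14}{-5493} + \frac{42574}{3 + 65} = \left(-51\right) \left(- \frac{1}{5493}\right) + \frac{42574}{68} = \frac{17}{1831} + 42574 \cdot \frac{1}{68} = \frac{17}{1831} + \frac{21287}{34} = \frac{38977075}{62254}$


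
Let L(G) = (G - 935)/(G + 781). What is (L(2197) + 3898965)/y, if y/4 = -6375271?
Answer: -1451389879/9492778519 ≈ -0.15289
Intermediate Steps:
y = -25501084 (y = 4*(-6375271) = -25501084)
L(G) = (-935 + G)/(781 + G)
(L(2197) + 3898965)/y = ((-935 + 2197)/(781 + 2197) + 3898965)/(-25501084) = (1262/2978 + 3898965)*(-1/25501084) = ((1/2978)*1262 + 3898965)*(-1/25501084) = (631/1489 + 3898965)*(-1/25501084) = (5805559516/1489)*(-1/25501084) = -1451389879/9492778519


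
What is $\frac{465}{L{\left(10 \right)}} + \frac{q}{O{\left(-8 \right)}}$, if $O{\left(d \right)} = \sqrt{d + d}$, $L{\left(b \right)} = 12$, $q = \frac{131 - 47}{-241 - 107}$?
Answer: $\frac{155}{4} + \frac{7 i}{116} \approx 38.75 + 0.060345 i$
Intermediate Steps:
$q = - \frac{7}{29}$ ($q = \frac{84}{-348} = 84 \left(- \frac{1}{348}\right) = - \frac{7}{29} \approx -0.24138$)
$O{\left(d \right)} = \sqrt{2} \sqrt{d}$ ($O{\left(d \right)} = \sqrt{2 d} = \sqrt{2} \sqrt{d}$)
$\frac{465}{L{\left(10 \right)}} + \frac{q}{O{\left(-8 \right)}} = \frac{465}{12} - \frac{7}{29 \sqrt{2} \sqrt{-8}} = 465 \cdot \frac{1}{12} - \frac{7}{29 \sqrt{2} \cdot 2 i \sqrt{2}} = \frac{155}{4} - \frac{7}{29 \cdot 4 i} = \frac{155}{4} - \frac{7 \left(- \frac{i}{4}\right)}{29} = \frac{155}{4} + \frac{7 i}{116}$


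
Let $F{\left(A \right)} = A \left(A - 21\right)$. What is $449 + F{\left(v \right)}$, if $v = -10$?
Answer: $759$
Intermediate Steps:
$F{\left(A \right)} = A \left(-21 + A\right)$
$449 + F{\left(v \right)} = 449 - 10 \left(-21 - 10\right) = 449 - -310 = 449 + 310 = 759$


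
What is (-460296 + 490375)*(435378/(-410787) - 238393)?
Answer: -981870608447617/136929 ≈ -7.1707e+9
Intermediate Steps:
(-460296 + 490375)*(435378/(-410787) - 238393) = 30079*(435378*(-1/410787) - 238393) = 30079*(-145126/136929 - 238393) = 30079*(-32643060223/136929) = -981870608447617/136929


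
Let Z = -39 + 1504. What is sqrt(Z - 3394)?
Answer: I*sqrt(1929) ≈ 43.92*I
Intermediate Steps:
Z = 1465
sqrt(Z - 3394) = sqrt(1465 - 3394) = sqrt(-1929) = I*sqrt(1929)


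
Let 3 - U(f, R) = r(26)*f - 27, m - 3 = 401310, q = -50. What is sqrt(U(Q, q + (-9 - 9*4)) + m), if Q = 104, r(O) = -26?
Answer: sqrt(404047) ≈ 635.65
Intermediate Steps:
m = 401313 (m = 3 + 401310 = 401313)
U(f, R) = 30 + 26*f (U(f, R) = 3 - (-26*f - 27) = 3 - (-27 - 26*f) = 3 + (27 + 26*f) = 30 + 26*f)
sqrt(U(Q, q + (-9 - 9*4)) + m) = sqrt((30 + 26*104) + 401313) = sqrt((30 + 2704) + 401313) = sqrt(2734 + 401313) = sqrt(404047)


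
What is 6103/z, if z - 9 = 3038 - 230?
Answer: 6103/2817 ≈ 2.1665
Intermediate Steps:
z = 2817 (z = 9 + (3038 - 230) = 9 + 2808 = 2817)
6103/z = 6103/2817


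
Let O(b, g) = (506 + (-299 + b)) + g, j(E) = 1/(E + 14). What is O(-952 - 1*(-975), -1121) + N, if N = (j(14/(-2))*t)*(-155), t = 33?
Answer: -11352/7 ≈ -1621.7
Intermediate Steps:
j(E) = 1/(14 + E)
N = -5115/7 (N = (33/(14 + 14/(-2)))*(-155) = (33/(14 + 14*(-½)))*(-155) = (33/(14 - 7))*(-155) = (33/7)*(-155) = -5115/7 ≈ -730.71)
O(b, g) = 207 + b + g (O(b, g) = (207 + b) + g = 207 + b + g)
O(-952 - 1*(-975), -1121) + N = (207 + (-952 - 1*(-975)) - 1121) - 5115/7 = (207 + (-952 + 975) - 1121) - 5115/7 = (207 + 23 - 1121) - 5115/7 = -891 - 5115/7 = -11352/7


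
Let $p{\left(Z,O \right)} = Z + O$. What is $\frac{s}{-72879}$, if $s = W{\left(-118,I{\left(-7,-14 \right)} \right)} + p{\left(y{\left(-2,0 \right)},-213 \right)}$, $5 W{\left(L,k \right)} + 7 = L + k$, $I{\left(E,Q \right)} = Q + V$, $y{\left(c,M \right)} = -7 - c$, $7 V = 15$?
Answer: $\frac{8588}{2550765} \approx 0.0033668$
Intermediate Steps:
$V = \frac{15}{7}$ ($V = \frac{1}{7} \cdot 15 = \frac{15}{7} \approx 2.1429$)
$I{\left(E,Q \right)} = \frac{15}{7} + Q$ ($I{\left(E,Q \right)} = Q + \frac{15}{7} = \frac{15}{7} + Q$)
$p{\left(Z,O \right)} = O + Z$
$W{\left(L,k \right)} = - \frac{7}{5} + \frac{L}{5} + \frac{k}{5}$ ($W{\left(L,k \right)} = - \frac{7}{5} + \frac{L + k}{5} = - \frac{7}{5} + \left(\frac{L}{5} + \frac{k}{5}\right) = - \frac{7}{5} + \frac{L}{5} + \frac{k}{5}$)
$s = - \frac{8588}{35}$ ($s = \left(- \frac{7}{5} + \frac{1}{5} \left(-118\right) + \frac{\frac{15}{7} - 14}{5}\right) - 218 = \left(- \frac{7}{5} - \frac{118}{5} + \frac{1}{5} \left(- \frac{83}{7}\right)\right) + \left(-213 + \left(-7 + 2\right)\right) = \left(- \frac{7}{5} - \frac{118}{5} - \frac{83}{35}\right) - 218 = - \frac{958}{35} - 218 = - \frac{8588}{35} \approx -245.37$)
$\frac{s}{-72879} = - \frac{8588}{35 \left(-72879\right)} = \left(- \frac{8588}{35}\right) \left(- \frac{1}{72879}\right) = \frac{8588}{2550765}$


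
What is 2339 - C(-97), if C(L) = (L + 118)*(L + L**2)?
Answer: -193213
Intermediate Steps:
C(L) = (118 + L)*(L + L**2)
2339 - C(-97) = 2339 - (-97)*(118 + (-97)**2 + 119*(-97)) = 2339 - (-97)*(118 + 9409 - 11543) = 2339 - (-97)*(-2016) = 2339 - 1*195552 = 2339 - 195552 = -193213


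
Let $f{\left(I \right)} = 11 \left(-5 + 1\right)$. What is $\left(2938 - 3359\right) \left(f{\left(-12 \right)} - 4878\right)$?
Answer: $2072162$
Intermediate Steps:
$f{\left(I \right)} = -44$ ($f{\left(I \right)} = 11 \left(-4\right) = -44$)
$\left(2938 - 3359\right) \left(f{\left(-12 \right)} - 4878\right) = \left(2938 - 3359\right) \left(-44 - 4878\right) = \left(-421\right) \left(-4922\right) = 2072162$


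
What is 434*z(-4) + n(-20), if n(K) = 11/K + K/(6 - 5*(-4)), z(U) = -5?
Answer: -564543/260 ≈ -2171.3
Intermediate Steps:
n(K) = 11/K + K/26 (n(K) = 11/K + K/(6 + 20) = 11/K + K/26)
434*z(-4) + n(-20) = 434*(-5) + (11/(-20) + (1/26)*(-20)) = -2170 + (11*(-1/20) - 10/13) = -2170 + (-11/20 - 10/13) = -2170 - 343/260 = -564543/260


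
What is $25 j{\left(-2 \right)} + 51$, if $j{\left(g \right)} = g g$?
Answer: $151$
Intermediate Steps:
$j{\left(g \right)} = g^{2}$
$25 j{\left(-2 \right)} + 51 = 25 \left(-2\right)^{2} + 51 = 25 \cdot 4 + 51 = 100 + 51 = 151$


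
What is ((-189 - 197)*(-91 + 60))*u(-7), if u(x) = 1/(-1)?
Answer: -11966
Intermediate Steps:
u(x) = -1
((-189 - 197)*(-91 + 60))*u(-7) = ((-189 - 197)*(-91 + 60))*(-1) = -386*(-31)*(-1) = 11966*(-1) = -11966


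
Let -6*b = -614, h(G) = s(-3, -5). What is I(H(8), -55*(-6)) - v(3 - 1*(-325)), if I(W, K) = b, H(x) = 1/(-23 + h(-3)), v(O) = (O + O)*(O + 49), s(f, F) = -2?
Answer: -741629/3 ≈ -2.4721e+5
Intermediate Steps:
h(G) = -2
v(O) = 2*O*(49 + O) (v(O) = (2*O)*(49 + O) = 2*O*(49 + O))
b = 307/3 (b = -⅙*(-614) = 307/3 ≈ 102.33)
H(x) = -1/25 (H(x) = 1/(-23 - 2) = 1/(-25) = -1/25)
I(W, K) = 307/3
I(H(8), -55*(-6)) - v(3 - 1*(-325)) = 307/3 - 2*(3 - 1*(-325))*(49 + (3 - 1*(-325))) = 307/3 - 2*(3 + 325)*(49 + (3 + 325)) = 307/3 - 2*328*(49 + 328) = 307/3 - 2*328*377 = 307/3 - 1*247312 = 307/3 - 247312 = -741629/3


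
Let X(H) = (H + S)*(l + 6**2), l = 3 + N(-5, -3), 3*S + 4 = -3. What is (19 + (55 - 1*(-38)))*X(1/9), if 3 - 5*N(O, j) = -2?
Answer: -89600/9 ≈ -9955.6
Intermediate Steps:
N(O, j) = 1 (N(O, j) = 3/5 - 1/5*(-2) = 3/5 + 2/5 = 1)
S = -7/3 (S = -4/3 + (1/3)*(-3) = -4/3 - 1 = -7/3 ≈ -2.3333)
l = 4 (l = 3 + 1 = 4)
X(H) = -280/3 + 40*H (X(H) = (H - 7/3)*(4 + 6**2) = (-7/3 + H)*(4 + 36) = (-7/3 + H)*40 = -280/3 + 40*H)
(19 + (55 - 1*(-38)))*X(1/9) = (19 + (55 - 1*(-38)))*(-280/3 + 40/9) = (19 + (55 + 38))*(-280/3 + 40*(1/9)) = (19 + 93)*(-280/3 + 40/9) = 112*(-800/9) = -89600/9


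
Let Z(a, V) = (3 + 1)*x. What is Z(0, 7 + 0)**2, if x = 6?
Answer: 576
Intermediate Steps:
Z(a, V) = 24 (Z(a, V) = (3 + 1)*6 = 4*6 = 24)
Z(0, 7 + 0)**2 = 24**2 = 576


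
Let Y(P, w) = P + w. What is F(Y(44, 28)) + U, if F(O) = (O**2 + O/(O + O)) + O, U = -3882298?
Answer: -7754083/2 ≈ -3.8770e+6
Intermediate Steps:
F(O) = 1/2 + O + O**2 (F(O) = (O**2 + O/((2*O))) + O = (O**2 + (1/(2*O))*O) + O = (O**2 + 1/2) + O = (1/2 + O**2) + O = 1/2 + O + O**2)
F(Y(44, 28)) + U = (1/2 + (44 + 28) + (44 + 28)**2) - 3882298 = (1/2 + 72 + 72**2) - 3882298 = (1/2 + 72 + 5184) - 3882298 = 10513/2 - 3882298 = -7754083/2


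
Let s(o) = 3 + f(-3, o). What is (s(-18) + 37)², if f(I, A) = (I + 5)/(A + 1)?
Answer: 459684/289 ≈ 1590.6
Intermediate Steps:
f(I, A) = (5 + I)/(1 + A)
s(o) = 3 + 2/(1 + o) (s(o) = 3 + (5 - 3)/(1 + o) = 3 + 2/(1 + o))
(s(-18) + 37)² = ((5 + 3*(-18))/(1 - 18) + 37)² = ((5 - 54)/(-17) + 37)² = (-1/17*(-49) + 37)² = (49/17 + 37)² = (678/17)² = 459684/289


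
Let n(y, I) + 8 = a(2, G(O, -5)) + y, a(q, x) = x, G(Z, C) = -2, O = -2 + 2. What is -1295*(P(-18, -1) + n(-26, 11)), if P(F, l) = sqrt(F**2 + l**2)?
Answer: 46620 - 6475*sqrt(13) ≈ 23274.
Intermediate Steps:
O = 0
n(y, I) = -10 + y (n(y, I) = -8 + (-2 + y) = -10 + y)
-1295*(P(-18, -1) + n(-26, 11)) = -1295*(sqrt((-18)**2 + (-1)**2) + (-10 - 26)) = -1295*(sqrt(324 + 1) - 36) = -1295*(sqrt(325) - 36) = -1295*(5*sqrt(13) - 36) = -1295*(-36 + 5*sqrt(13)) = 46620 - 6475*sqrt(13)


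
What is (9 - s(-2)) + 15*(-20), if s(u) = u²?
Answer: -295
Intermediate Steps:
(9 - s(-2)) + 15*(-20) = (9 - 1*(-2)²) + 15*(-20) = (9 - 1*4) - 300 = (9 - 4) - 300 = 5 - 300 = -295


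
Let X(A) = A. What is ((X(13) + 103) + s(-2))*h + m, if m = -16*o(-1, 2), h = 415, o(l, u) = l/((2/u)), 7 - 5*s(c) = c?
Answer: 48903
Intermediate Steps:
s(c) = 7/5 - c/5
o(l, u) = l*u/2 (o(l, u) = l*(u/2) = l*u/2)
m = 16 (m = -8*(-1)*2 = -16*(-1) = 16)
((X(13) + 103) + s(-2))*h + m = ((13 + 103) + (7/5 - 1/5*(-2)))*415 + 16 = (116 + (7/5 + 2/5))*415 + 16 = (116 + 9/5)*415 + 16 = (589/5)*415 + 16 = 48887 + 16 = 48903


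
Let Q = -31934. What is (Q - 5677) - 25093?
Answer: -62704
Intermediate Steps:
(Q - 5677) - 25093 = (-31934 - 5677) - 25093 = -37611 - 25093 = -62704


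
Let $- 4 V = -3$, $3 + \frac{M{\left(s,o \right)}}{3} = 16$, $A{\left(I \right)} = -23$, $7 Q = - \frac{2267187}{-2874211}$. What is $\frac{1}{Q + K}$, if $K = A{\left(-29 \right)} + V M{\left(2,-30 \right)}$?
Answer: $\frac{80477908}{512055673} \approx 0.15717$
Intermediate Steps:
$Q = \frac{2267187}{20119477}$ ($Q = \frac{\left(-2267187\right) \frac{1}{-2874211}}{7} = \frac{\left(-2267187\right) \left(- \frac{1}{2874211}\right)}{7} = \frac{1}{7} \cdot \frac{2267187}{2874211} = \frac{2267187}{20119477} \approx 0.11269$)
$M{\left(s,o \right)} = 39$ ($M{\left(s,o \right)} = -9 + 3 \cdot 16 = -9 + 48 = 39$)
$V = \frac{3}{4}$ ($V = \left(- \frac{1}{4}\right) \left(-3\right) = \frac{3}{4} \approx 0.75$)
$K = \frac{25}{4}$ ($K = -23 + \frac{3}{4} \cdot 39 = -23 + \frac{117}{4} = \frac{25}{4} \approx 6.25$)
$\frac{1}{Q + K} = \frac{1}{\frac{2267187}{20119477} + \frac{25}{4}} = \frac{1}{\frac{512055673}{80477908}} = \frac{80477908}{512055673}$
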